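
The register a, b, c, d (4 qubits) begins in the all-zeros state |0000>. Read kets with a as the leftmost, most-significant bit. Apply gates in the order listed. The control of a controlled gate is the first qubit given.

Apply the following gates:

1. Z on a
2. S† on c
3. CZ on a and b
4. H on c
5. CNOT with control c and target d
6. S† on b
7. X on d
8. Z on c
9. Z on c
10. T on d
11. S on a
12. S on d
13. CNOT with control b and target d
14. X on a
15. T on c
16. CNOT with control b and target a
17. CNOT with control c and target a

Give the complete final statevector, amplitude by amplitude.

After the circuit, the state carries amplitude sqrt(2)*exp(I*pi/4)/2 on |0010>, sqrt(2)*exp(3*I*pi/4)/2 on |1001>, and 0 on every other basis state.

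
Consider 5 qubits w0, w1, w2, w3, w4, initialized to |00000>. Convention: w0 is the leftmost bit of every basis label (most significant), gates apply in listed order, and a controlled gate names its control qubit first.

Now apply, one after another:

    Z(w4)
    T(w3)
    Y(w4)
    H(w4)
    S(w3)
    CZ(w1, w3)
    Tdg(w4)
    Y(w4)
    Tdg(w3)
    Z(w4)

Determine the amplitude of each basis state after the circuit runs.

The final amplitudes are sqrt(2)*exp(3*I*pi/4)/2 on |00000>, sqrt(2)/2 on |00001>, and 0 on every other basis state.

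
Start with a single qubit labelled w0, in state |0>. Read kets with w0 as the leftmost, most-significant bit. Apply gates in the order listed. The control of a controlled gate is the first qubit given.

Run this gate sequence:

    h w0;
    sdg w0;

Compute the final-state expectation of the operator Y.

In the final state, Y has expectation -1.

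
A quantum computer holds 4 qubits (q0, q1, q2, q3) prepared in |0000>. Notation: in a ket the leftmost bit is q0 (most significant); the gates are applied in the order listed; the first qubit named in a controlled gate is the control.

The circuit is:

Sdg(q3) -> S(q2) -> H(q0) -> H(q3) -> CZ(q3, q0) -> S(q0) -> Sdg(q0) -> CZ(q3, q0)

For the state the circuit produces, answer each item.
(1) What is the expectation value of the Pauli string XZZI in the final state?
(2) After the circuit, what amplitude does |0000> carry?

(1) The observable XZZI averages to 1. Key observation: steps 5-8 multiply out to the identity, so the circuit reduces to the remaining gates.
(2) |0000> carries amplitude 1/2 in the final state.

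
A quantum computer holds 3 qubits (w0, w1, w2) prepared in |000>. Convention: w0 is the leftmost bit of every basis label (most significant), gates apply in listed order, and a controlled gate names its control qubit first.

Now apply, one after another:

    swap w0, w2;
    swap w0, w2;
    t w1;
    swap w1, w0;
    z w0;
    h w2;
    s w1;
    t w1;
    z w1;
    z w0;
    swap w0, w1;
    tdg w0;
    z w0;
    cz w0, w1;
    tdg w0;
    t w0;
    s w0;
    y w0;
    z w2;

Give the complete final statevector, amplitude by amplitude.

The resulting statevector has amplitude sqrt(2)*I/2 on |100>, -sqrt(2)*I/2 on |101>, and 0 on every other basis state.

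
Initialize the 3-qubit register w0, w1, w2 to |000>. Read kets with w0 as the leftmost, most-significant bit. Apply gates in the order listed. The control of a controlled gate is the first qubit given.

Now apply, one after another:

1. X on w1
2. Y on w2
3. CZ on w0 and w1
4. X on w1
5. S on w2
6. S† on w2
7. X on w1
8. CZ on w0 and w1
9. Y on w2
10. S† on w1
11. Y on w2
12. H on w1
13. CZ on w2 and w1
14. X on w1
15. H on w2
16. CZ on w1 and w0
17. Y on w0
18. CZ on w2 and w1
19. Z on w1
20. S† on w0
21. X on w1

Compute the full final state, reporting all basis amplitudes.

After the circuit, the state carries amplitude 0 on |000>, 0 on |001>, 0 on |010>, 0 on |011>, -1/2 on |100>, -1/2 on |101>, 1/2 on |110>, -1/2 on |111>. Key observation: the block from step 2 through step 9 cancels to the identity and can be dropped.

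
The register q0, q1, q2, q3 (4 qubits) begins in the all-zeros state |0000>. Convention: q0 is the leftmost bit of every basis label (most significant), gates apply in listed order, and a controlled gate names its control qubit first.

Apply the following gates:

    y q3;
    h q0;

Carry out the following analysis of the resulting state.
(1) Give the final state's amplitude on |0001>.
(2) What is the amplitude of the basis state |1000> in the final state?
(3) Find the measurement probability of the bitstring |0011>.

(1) The final state's coefficient on |0001> equals sqrt(2)*I/2.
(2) The amplitude on |1000> is 0.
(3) A full measurement returns |0011> with probability 0.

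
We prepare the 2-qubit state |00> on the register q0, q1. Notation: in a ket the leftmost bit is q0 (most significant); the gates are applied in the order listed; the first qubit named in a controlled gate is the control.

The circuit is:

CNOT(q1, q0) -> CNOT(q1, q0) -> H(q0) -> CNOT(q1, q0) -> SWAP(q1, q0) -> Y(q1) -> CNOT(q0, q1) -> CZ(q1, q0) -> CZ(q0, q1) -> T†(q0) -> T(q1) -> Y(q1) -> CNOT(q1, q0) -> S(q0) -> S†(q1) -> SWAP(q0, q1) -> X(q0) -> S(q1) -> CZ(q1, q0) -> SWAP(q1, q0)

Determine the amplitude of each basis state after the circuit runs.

The resulting statevector has amplitude 0 on |00>, sqrt(2)*exp(I*pi/4)/2 on |01>, sqrt(2)*I/2 on |10>, 0 on |11>.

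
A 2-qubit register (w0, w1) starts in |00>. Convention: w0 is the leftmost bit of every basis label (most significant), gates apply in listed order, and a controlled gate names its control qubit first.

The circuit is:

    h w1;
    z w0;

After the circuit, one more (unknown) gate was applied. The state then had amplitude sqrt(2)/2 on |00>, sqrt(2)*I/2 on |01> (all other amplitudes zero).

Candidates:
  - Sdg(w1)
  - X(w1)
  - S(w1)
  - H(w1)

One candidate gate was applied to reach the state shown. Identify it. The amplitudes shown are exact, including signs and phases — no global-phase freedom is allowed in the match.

It was S(w1) that produced the state shown.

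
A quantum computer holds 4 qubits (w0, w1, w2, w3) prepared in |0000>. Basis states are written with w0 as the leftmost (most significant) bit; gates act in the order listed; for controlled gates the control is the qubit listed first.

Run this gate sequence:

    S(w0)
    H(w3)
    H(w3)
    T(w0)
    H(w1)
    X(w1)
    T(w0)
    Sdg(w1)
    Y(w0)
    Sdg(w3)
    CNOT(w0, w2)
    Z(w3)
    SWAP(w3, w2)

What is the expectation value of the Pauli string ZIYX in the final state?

The observable ZIYX averages to 0. Key observation: the block from step 2 through step 3 cancels to the identity and can be dropped.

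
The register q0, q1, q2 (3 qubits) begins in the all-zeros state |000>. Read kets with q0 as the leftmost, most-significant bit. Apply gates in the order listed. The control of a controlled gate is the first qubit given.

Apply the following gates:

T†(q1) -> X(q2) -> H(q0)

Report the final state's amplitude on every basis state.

The final amplitudes are sqrt(2)/2 on |001>, sqrt(2)/2 on |101>, and 0 on every other basis state.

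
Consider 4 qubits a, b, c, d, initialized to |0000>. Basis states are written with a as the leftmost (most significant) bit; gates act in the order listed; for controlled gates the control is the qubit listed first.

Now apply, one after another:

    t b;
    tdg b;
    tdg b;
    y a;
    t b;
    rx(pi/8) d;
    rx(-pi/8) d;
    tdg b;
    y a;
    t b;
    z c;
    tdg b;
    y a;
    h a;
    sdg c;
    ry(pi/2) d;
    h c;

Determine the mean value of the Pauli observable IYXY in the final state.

The expectation value of IYXY is 0.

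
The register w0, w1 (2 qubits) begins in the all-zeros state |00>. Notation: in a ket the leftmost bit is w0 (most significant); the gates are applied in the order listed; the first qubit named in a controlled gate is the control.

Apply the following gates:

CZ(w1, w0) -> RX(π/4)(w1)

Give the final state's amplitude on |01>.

|01> carries amplitude -I*sqrt(2 - sqrt(2))/2 in the final state.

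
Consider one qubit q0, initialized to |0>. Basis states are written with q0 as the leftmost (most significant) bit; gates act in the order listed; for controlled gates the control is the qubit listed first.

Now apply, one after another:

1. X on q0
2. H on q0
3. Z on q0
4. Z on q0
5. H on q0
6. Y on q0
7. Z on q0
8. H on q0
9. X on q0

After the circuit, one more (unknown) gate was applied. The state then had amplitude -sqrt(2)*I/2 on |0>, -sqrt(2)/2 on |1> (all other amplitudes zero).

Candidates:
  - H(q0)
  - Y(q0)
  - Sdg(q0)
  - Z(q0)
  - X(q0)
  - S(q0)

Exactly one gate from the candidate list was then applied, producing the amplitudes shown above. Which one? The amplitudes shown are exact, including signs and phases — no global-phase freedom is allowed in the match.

It was Sdg(q0) that produced the state shown.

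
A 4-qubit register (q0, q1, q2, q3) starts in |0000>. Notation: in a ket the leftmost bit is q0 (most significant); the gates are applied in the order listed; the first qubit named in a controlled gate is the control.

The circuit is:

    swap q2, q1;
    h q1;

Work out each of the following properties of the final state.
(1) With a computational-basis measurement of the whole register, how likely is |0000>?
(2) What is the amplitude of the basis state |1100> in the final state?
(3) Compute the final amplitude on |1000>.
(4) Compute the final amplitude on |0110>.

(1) A full measurement returns |0000> with probability 1/2.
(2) |1100> carries amplitude 0 in the final state.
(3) The final state's coefficient on |1000> equals 0.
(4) |0110> carries amplitude 0 in the final state.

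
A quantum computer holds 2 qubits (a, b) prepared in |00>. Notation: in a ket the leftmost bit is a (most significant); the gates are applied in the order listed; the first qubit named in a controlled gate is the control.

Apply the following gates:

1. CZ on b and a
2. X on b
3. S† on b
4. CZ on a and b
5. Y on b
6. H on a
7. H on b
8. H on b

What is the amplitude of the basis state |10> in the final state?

The final state's coefficient on |10> equals -sqrt(2)/2. Key observation: gates 7-8 undo each other exactly, leaving only the rest of the circuit to track.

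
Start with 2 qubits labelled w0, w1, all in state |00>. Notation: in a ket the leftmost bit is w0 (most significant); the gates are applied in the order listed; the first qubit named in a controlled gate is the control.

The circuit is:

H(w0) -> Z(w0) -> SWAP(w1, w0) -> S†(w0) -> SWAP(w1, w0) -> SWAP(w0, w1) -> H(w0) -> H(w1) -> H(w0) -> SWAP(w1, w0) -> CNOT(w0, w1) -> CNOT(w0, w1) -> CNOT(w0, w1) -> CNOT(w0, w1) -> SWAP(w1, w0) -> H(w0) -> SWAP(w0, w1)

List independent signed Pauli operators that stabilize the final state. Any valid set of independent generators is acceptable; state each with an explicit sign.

The final state is stabilized by the group generated by +IX, -ZI; other independent generating sets are equally valid. Key observation: gates 9-16 undo each other exactly, leaving only the rest of the circuit to track.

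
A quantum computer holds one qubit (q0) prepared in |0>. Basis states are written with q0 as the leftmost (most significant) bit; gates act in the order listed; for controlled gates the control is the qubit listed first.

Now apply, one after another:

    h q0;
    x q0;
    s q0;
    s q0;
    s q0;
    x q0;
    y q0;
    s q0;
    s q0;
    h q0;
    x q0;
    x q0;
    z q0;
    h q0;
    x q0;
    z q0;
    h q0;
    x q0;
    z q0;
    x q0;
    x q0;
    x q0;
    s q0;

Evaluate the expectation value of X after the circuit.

The expectation value of X is -1.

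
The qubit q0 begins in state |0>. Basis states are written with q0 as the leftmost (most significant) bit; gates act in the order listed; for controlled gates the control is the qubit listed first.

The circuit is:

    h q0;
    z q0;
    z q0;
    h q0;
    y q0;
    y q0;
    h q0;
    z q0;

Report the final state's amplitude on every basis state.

The resulting statevector has amplitude sqrt(2)/2 on |0>, -sqrt(2)/2 on |1>. Key observation: the block from step 1 through step 4 cancels to the identity and can be dropped.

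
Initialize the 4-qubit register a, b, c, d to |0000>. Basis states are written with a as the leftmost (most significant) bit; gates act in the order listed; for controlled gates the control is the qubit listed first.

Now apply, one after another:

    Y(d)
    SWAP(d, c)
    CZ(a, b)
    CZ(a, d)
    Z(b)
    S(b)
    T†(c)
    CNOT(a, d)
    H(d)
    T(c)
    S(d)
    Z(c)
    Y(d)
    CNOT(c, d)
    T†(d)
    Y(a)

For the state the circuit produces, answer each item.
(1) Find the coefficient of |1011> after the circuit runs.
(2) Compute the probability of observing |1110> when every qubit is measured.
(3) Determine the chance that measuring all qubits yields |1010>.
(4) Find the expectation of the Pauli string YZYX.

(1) The final state's coefficient on |1011> equals -sqrt(2)*exp(3*I*pi/4)/2.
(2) Outcome |1110> occurs with probability 0.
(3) The probability of measuring |1010> is 1/2.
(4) In the final state, YZYX has expectation 0.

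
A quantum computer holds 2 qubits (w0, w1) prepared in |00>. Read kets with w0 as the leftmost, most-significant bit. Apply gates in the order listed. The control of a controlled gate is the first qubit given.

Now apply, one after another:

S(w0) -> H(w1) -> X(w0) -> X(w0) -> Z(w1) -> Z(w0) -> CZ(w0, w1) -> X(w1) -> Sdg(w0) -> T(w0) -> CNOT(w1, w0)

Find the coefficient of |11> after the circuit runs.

|11> carries amplitude sqrt(2)/2 in the final state.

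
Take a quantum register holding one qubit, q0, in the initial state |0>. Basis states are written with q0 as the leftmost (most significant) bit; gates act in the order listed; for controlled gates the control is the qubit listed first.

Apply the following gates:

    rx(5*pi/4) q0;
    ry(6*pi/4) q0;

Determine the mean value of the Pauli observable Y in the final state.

The observable Y averages to sqrt(2)/2.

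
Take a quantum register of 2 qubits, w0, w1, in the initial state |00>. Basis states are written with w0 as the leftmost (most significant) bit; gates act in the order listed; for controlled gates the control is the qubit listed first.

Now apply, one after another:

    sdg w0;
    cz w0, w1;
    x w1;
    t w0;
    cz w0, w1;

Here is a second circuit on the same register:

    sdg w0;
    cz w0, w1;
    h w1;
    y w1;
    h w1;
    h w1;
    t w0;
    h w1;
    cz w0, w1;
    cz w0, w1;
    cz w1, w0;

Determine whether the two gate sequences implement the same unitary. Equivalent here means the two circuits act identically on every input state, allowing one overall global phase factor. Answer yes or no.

No, they are not equivalent — no single phase factor reconciles the two unitaries.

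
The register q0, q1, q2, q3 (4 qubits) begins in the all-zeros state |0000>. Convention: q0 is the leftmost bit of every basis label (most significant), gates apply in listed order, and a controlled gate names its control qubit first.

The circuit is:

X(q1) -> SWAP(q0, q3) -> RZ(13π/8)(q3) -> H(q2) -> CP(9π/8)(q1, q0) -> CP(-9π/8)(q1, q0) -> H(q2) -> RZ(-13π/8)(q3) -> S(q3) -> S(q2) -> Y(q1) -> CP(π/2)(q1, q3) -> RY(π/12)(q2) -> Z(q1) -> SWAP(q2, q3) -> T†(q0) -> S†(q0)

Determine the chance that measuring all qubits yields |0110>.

A full measurement returns |0110> with probability 0. Key observation: gates 3-8 undo each other exactly, leaving only the rest of the circuit to track.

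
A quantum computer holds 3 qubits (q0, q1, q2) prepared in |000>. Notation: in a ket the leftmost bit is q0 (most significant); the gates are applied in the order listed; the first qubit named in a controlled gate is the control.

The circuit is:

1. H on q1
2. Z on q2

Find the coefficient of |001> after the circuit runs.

|001> carries amplitude 0 in the final state.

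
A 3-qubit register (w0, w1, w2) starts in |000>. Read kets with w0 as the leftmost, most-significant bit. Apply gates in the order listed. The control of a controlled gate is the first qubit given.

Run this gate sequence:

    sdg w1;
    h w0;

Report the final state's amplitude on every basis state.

The final amplitudes are sqrt(2)/2 on |000>, sqrt(2)/2 on |100>, and 0 on every other basis state.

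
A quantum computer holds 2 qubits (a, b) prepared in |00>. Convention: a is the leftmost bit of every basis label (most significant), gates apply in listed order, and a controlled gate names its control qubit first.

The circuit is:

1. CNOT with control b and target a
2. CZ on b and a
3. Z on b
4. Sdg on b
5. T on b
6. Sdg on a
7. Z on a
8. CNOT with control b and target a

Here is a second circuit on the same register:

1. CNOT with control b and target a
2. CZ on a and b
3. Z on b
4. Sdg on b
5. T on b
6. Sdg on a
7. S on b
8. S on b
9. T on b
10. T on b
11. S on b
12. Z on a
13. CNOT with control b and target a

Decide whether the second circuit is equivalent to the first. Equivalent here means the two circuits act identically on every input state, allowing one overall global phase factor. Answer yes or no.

Yes, they are equivalent — the unitaries differ by at most a global phase.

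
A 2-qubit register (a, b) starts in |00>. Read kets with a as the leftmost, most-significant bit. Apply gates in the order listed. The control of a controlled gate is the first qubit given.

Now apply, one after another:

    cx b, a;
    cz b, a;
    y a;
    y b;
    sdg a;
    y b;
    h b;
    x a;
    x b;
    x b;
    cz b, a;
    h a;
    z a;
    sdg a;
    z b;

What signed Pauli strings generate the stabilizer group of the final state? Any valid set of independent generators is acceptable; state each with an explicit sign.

One valid set of independent stabilizer generators is +YI, -IX (any independent generating set of the same group is equally correct). Key observation: the block from step 9 through step 10 cancels to the identity and can be dropped.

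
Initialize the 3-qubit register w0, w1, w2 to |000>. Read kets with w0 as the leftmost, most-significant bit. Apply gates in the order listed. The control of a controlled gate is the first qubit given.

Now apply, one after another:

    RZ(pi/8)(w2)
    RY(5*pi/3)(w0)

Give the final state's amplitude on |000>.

The final state's coefficient on |000> equals sqrt(3)*exp(15*I*pi/16)/2.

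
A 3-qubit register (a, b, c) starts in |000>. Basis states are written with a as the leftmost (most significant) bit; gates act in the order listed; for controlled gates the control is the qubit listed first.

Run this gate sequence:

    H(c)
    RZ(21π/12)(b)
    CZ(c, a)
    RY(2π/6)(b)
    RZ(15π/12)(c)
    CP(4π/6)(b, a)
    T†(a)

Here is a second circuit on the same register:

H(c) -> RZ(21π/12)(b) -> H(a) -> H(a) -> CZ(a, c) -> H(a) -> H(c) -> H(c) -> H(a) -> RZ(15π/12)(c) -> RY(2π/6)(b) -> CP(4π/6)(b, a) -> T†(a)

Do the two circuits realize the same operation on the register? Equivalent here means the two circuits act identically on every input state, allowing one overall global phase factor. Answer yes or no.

Yes, they are equivalent — the unitaries differ by at most a global phase.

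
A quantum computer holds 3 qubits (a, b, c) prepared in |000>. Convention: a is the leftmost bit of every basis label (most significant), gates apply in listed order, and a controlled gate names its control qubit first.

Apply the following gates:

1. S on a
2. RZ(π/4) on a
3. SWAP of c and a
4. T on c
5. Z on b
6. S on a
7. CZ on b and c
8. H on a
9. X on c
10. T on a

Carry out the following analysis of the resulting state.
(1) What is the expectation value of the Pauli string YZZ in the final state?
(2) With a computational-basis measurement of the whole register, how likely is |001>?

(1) The expectation value of YZZ is -sqrt(2)/2.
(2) A full measurement returns |001> with probability 1/2.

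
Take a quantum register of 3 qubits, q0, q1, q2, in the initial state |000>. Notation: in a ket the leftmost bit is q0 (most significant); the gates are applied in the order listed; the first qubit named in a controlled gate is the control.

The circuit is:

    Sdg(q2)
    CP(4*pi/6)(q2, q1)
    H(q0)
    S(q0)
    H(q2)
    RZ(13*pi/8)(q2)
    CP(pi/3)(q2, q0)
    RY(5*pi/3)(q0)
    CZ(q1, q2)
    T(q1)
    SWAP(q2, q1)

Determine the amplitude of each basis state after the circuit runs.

The final amplitudes are (sqrt(3) + I)*exp(3*I*pi/16)/4 on |000>, 0 on |001>, -sqrt(3)*exp(13*I*pi/16)/4 + exp(31*I*pi/48)/4 on |010>, 0 on |011>, (-1 + sqrt(3)*I)*exp(3*I*pi/16)/4 on |100>, 0 on |101>, (-1/2 + 3*sqrt(3)*I/2)*exp(7*I*pi/48)/4 on |110>, 0 on |111>.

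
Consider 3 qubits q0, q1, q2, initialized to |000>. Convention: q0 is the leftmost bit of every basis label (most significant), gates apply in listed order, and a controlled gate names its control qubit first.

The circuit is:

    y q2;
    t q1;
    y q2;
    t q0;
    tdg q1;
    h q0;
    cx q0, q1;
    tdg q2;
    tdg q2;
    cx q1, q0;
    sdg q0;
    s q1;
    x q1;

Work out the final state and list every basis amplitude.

After the circuit, the state carries amplitude sqrt(2)*I/2 on |000>, sqrt(2)/2 on |010>, and 0 on every other basis state.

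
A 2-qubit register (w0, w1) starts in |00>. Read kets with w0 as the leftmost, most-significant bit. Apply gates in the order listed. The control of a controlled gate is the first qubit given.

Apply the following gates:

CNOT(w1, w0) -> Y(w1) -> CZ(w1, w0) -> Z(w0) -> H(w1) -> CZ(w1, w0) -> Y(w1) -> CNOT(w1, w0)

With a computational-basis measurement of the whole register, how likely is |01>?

The probability of measuring |01> is 0.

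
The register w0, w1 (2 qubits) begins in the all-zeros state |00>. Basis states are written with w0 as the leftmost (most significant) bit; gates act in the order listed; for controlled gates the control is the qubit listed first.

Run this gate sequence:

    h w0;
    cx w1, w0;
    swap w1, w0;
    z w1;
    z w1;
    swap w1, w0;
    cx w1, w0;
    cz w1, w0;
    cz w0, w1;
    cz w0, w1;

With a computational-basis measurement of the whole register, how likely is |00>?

A full measurement returns |00> with probability 1/2. Key observation: gates 2-7 undo each other exactly, leaving only the rest of the circuit to track.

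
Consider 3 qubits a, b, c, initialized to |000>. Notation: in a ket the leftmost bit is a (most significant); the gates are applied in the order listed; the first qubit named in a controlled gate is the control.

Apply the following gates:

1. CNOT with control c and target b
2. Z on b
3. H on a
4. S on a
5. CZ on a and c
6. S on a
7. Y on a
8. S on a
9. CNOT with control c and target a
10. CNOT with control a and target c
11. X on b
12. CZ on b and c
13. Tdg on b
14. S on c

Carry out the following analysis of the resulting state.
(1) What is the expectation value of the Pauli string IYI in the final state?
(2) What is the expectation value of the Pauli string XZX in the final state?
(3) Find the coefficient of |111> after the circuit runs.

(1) In the final state, IYI has expectation 0.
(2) In the final state, XZX has expectation -1.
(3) The amplitude on |111> is sqrt(2)*exp(I*pi/4)/2.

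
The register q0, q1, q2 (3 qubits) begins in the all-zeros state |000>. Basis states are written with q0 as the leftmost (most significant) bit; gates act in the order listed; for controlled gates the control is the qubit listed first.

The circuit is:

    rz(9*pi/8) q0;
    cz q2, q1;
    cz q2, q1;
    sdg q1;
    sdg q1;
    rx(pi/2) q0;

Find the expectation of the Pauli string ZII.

In the final state, ZII has expectation 0. Key observation: the block from step 2 through step 3 cancels to the identity and can be dropped.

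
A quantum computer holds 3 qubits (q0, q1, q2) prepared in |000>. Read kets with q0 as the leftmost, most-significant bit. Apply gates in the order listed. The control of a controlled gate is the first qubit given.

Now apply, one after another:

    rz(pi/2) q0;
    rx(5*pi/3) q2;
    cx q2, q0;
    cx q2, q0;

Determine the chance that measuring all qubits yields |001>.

The probability of measuring |001> is 1/4. Key observation: the block from step 3 through step 4 cancels to the identity and can be dropped.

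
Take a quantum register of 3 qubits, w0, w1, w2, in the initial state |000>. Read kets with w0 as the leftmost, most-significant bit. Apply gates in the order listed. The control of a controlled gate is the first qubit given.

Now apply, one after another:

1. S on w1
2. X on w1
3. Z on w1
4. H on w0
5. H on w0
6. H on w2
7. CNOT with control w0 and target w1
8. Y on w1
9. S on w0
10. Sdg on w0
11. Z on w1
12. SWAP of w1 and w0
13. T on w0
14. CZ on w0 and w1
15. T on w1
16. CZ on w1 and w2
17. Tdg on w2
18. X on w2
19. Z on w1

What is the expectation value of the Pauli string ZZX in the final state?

The expectation value of ZZX is sqrt(2)/2. Key observation: gates 4-5 undo each other exactly, leaving only the rest of the circuit to track.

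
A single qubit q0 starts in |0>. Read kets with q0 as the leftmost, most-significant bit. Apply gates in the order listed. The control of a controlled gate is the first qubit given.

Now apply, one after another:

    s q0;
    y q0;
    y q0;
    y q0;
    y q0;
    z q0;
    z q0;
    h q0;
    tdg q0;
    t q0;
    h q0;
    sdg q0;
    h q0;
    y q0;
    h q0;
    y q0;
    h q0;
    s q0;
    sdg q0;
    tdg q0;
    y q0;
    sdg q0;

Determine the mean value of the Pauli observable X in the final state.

In the final state, X has expectation -sqrt(2)/2. Key observation: gates 2-5 undo each other exactly, leaving only the rest of the circuit to track.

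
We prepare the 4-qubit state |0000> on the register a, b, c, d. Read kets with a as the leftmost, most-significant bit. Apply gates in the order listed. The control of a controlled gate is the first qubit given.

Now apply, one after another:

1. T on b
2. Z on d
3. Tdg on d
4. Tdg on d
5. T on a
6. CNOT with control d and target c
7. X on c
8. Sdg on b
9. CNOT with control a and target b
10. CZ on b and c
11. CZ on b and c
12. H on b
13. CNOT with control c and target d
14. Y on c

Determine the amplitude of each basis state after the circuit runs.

The final amplitudes are -sqrt(2)*I/2 on |0001>, -sqrt(2)*I/2 on |0101>, and 0 on every other basis state. Key observation: gates 10-11 undo each other exactly, leaving only the rest of the circuit to track.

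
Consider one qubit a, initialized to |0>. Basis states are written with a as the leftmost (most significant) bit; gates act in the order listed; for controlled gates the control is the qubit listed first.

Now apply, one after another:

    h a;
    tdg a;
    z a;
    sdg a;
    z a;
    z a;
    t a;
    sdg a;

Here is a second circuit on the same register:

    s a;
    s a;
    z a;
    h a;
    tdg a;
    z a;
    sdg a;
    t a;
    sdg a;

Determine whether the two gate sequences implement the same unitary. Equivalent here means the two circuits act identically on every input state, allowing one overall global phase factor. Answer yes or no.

Yes: on every input state the two circuits agree up to one overall phase factor.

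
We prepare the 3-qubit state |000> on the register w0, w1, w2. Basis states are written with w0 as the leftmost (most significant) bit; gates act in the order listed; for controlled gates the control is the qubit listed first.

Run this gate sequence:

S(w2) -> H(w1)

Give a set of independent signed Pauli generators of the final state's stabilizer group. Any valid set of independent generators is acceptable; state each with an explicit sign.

One valid set of independent stabilizer generators is +IXI, +ZII, +IIZ (any independent generating set of the same group is equally correct).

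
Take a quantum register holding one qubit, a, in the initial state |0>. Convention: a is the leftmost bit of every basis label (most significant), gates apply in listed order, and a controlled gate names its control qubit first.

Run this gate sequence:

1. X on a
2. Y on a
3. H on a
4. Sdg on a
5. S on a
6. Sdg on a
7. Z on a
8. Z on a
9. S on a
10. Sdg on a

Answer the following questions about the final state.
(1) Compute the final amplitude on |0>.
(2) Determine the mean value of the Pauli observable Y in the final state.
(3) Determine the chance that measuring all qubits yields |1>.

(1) |0> carries amplitude -sqrt(2)*I/2 in the final state. Key observation: the block from step 5 through step 10 cancels to the identity and can be dropped.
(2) The expectation value of Y is -1.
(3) The probability of measuring |1> is 1/2.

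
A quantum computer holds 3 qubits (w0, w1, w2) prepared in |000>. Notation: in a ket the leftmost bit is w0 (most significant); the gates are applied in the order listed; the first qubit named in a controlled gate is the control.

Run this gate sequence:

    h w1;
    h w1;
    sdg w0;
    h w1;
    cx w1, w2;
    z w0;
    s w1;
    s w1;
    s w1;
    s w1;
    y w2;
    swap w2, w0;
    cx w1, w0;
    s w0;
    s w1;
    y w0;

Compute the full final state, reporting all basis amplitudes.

The resulting statevector has amplitude sqrt(2)*I/2 on |000>, sqrt(2)/2 on |010>, and 0 on every other basis state. Key observation: steps 7-10 multiply out to the identity, so the circuit reduces to the remaining gates.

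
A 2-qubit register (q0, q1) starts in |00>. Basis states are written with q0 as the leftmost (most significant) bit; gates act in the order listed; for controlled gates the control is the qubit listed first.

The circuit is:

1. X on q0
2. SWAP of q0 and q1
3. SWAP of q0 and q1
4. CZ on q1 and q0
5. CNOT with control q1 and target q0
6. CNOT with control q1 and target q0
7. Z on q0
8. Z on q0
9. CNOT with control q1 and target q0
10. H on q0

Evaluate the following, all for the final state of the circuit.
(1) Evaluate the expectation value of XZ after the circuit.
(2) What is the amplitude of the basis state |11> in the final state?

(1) The expectation value of XZ is -1. Key observation: the block from step 6 through step 9 cancels to the identity and can be dropped.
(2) The final state's coefficient on |11> equals 0.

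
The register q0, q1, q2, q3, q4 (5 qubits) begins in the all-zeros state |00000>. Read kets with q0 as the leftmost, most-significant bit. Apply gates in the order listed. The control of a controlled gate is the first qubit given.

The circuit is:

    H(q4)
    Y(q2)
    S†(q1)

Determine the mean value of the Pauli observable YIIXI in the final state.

The expectation value of YIIXI is 0.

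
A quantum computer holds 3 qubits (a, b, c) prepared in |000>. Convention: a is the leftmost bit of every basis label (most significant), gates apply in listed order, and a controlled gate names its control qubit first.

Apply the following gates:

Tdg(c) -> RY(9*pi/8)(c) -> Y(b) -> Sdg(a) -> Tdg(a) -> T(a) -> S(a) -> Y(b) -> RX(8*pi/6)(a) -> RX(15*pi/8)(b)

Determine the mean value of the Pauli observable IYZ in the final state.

The expectation value of IYZ is -sqrt(2)/4. Key observation: the block from step 3 through step 8 cancels to the identity and can be dropped.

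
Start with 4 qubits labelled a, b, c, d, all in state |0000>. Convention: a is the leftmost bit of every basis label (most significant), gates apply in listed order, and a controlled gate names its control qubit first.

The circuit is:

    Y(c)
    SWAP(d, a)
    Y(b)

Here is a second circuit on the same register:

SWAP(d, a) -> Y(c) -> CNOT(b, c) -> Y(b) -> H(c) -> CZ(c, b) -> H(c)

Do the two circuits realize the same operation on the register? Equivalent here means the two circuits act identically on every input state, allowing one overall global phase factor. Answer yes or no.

No: there is an input state on which the two circuits produce genuinely different outputs (not merely differing by a phase).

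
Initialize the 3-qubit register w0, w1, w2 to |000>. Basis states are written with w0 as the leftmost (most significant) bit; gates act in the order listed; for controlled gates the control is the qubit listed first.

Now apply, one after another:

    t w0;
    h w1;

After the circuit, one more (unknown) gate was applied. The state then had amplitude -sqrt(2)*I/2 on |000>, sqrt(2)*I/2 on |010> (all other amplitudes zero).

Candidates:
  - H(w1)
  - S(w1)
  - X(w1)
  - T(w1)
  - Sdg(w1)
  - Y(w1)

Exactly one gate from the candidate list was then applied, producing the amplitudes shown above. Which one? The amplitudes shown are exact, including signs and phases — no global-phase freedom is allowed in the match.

The unique candidate consistent with the amplitudes is Y(w1).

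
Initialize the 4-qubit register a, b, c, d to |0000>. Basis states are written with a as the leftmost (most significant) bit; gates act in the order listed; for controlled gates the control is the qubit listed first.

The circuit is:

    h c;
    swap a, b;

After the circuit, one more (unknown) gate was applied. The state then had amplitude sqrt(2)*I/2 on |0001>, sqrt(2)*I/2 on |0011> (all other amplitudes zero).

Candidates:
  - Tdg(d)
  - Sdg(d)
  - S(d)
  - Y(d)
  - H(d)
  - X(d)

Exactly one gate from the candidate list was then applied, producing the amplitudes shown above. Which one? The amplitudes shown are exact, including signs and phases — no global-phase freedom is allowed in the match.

It was Y(d) that produced the state shown.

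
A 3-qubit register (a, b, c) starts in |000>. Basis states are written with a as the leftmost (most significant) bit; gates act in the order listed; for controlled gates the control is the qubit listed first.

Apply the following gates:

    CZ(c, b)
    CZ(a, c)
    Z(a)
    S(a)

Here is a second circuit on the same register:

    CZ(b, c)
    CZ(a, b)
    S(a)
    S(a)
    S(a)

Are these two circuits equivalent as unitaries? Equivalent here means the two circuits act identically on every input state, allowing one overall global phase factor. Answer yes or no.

No: there is an input state on which the two circuits produce genuinely different outputs (not merely differing by a phase).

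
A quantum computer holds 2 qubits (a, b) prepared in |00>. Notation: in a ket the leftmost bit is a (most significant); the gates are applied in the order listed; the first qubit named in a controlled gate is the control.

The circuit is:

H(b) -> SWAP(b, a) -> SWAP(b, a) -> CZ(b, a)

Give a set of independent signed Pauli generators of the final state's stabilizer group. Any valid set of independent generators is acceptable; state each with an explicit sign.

One valid set of independent stabilizer generators is +IX, +ZI (any independent generating set of the same group is equally correct). Key observation: gates 2-3 undo each other exactly, leaving only the rest of the circuit to track.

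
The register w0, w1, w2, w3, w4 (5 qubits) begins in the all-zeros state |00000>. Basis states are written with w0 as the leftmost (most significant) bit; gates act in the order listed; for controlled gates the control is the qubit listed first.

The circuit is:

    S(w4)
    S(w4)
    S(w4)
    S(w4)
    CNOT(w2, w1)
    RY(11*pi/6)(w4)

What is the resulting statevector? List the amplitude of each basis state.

The resulting statevector has amplitude -sqrt(6)/4 - sqrt(2)/4 on |00000>, -sqrt(2)/4 + sqrt(6)/4 on |00001>, and 0 on every other basis state.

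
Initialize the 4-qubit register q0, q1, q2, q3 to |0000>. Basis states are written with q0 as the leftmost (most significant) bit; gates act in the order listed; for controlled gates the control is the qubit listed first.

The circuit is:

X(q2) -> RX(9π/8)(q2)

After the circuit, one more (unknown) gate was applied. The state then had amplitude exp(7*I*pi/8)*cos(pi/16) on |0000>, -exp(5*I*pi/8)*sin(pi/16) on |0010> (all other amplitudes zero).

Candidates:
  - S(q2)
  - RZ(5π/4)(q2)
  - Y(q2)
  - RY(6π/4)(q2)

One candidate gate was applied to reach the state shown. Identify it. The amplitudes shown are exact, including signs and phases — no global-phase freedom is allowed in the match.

The applied gate was RZ(5π/4)(q2).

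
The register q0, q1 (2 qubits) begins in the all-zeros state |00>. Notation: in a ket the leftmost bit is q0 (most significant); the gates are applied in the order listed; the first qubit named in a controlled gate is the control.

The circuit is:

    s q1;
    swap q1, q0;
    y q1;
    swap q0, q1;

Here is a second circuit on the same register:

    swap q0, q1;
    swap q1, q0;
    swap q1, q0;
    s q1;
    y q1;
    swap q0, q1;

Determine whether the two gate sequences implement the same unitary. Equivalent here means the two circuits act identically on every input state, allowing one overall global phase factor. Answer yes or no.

No, they are not equivalent — no single phase factor reconciles the two unitaries.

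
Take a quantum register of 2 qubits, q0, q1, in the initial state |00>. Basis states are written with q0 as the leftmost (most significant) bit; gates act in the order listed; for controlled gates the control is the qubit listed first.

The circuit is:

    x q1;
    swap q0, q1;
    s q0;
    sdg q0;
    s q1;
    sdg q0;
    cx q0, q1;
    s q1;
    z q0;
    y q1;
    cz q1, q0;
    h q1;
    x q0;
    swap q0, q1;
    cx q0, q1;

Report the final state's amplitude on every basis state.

The resulting statevector has amplitude sqrt(2)*I/2 on |00>, 0 on |01>, 0 on |10>, sqrt(2)*I/2 on |11>.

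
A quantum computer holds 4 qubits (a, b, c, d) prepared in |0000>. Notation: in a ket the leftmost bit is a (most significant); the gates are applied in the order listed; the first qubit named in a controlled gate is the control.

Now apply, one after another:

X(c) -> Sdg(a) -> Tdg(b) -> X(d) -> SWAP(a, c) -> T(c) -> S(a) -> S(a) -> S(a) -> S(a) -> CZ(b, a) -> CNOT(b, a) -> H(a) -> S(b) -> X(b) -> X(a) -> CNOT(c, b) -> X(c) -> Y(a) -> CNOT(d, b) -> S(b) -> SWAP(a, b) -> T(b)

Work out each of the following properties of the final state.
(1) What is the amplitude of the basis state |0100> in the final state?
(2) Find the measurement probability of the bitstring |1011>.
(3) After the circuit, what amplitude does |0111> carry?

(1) |0100> carries amplitude 0 in the final state. Key observation: gates 7-10 undo each other exactly, leaving only the rest of the circuit to track.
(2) The probability of measuring |1011> is 0.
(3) |0111> carries amplitude -sqrt(2)*exp(3*I*pi/4)/2 in the final state.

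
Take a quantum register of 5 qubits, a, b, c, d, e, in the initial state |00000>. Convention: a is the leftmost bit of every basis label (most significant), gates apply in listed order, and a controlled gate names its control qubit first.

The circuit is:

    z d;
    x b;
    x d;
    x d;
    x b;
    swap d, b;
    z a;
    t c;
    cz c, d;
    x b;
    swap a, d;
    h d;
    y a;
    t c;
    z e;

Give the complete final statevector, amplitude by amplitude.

After the circuit, the state carries amplitude sqrt(2)*I/2 on |11000>, sqrt(2)*I/2 on |11010>, and 0 on every other basis state.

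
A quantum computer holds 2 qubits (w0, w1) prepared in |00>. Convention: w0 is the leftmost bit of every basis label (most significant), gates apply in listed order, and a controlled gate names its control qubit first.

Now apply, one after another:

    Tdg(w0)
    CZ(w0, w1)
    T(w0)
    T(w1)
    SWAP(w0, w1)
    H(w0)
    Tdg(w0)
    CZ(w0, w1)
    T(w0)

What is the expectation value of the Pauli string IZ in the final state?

The observable IZ averages to 1.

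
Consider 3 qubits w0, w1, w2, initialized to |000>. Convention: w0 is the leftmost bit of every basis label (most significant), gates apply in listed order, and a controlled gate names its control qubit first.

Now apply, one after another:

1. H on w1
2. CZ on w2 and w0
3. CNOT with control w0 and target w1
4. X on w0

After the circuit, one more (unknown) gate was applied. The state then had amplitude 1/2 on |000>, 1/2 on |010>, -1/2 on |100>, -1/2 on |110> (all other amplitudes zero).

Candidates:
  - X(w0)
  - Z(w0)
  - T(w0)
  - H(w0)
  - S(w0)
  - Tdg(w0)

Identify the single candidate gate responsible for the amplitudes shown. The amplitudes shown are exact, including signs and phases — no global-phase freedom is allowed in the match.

The applied gate was H(w0).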